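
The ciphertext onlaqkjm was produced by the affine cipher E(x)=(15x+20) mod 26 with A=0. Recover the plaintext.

kdpqyibw

The inverse of 15 mod 26 is 7, since 15·7=105≡1. Apply D(y)=7·(y−20) mod 26:
o(14): 7·(14−20)=-42≡10 → k
n(13): 7·(13−20)=-49≡3 → d
l(11): 7·(11−20)=-63≡15 → p
a(0): 7·(0−20)=-140≡16 → q
q(16): 7·(16−20)=-28≡24 → y
k(10): 7·(10−20)=-70≡8 → i
j(9): 7·(9−20)=-77≡1 → b
m(12): 7·(12−20)=-56≡22 → w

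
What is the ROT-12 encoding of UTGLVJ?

U(20): 20+12=32≡6 → G
T(19): 19+12=31≡5 → F
G(6): 6+12=18 → S
L(11): 11+12=23 → X
V(21): 21+12=33≡7 → H
J(9): 9+12=21 → V

GFSXHV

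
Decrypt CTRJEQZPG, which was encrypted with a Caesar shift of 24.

EVTLGSBRI

C(2): 2−24=-22≡4 → E
T(19): 19−24=-5≡21 → V
R(17): 17−24=-7≡19 → T
J(9): 9−24=-15≡11 → L
E(4): 4−24=-20≡6 → G
Q(16): 16−24=-8≡18 → S
Z(25): 25−24=1 → B
P(15): 15−24=-9≡17 → R
G(6): 6−24=-18≡8 → I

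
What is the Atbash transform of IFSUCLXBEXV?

I(8) → R(17)
F(5) → U(20)
S(18) → H(7)
U(20) → F(5)
C(2) → X(23)
L(11) → O(14)
X(23) → C(2)
B(1) → Y(24)
E(4) → V(21)
X(23) → C(2)
V(21) → E(4)

RUHFXOCYVCE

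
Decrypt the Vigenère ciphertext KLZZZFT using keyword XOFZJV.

NXUAQKW

Repeat the key across the ciphertext: XOFZJVX
K(10)−X(23): -13≡13 → N
L(11)−O(14): -3≡23 → X
Z(25)−F(5): 20 → U
Z(25)−Z(25): 0 → A
Z(25)−J(9): 16 → Q
F(5)−V(21): -16≡10 → K
T(19)−X(23): -4≡22 → W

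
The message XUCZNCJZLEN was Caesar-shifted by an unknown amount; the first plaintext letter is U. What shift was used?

3

From the crib: X(23)−U(20)=3, so the shift is 3.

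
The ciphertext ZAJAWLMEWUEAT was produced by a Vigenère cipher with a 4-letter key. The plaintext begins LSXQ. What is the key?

Subtract each crib letter from the matching ciphertext letter (mod 26):
Z(25)−L(11)=14 → O
A(0)−S(18)=-18≡8 → I
J(9)−X(23)=-14≡12 → M
A(0)−Q(16)=-16≡10 → K

OIMK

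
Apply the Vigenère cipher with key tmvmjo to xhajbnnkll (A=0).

qtvvkbgwgx

Repeat the key across the message: tmvmjotmvm
x(23)+t(19): 42≡16 → q
h(7)+m(12): 19 → t
a(0)+v(21): 21 → v
j(9)+m(12): 21 → v
b(1)+j(9): 10 → k
n(13)+o(14): 27≡1 → b
n(13)+t(19): 32≡6 → g
k(10)+m(12): 22 → w
l(11)+v(21): 32≡6 → g
l(11)+m(12): 23 → x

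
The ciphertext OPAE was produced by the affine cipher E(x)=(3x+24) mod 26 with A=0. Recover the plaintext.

OXSC

The inverse of 3 mod 26 is 9, since 3·9=27≡1. Apply D(y)=9·(y−24) mod 26:
O(14): 9·(14−24)=-90≡14 → O
P(15): 9·(15−24)=-81≡23 → X
A(0): 9·(0−24)=-216≡18 → S
E(4): 9·(4−24)=-180≡2 → C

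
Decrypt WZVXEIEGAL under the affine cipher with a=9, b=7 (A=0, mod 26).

The inverse of 9 mod 26 is 3, since 9·3=27≡1. Apply D(y)=3·(y−7) mod 26:
W(22): 3·(22−7)=45≡19 → T
Z(25): 3·(25−7)=54≡2 → C
V(21): 3·(21−7)=42≡16 → Q
X(23): 3·(23−7)=48≡22 → W
E(4): 3·(4−7)=-9≡17 → R
I(8): 3·(8−7)=3 → D
E(4): 3·(4−7)=-9≡17 → R
G(6): 3·(6−7)=-3≡23 → X
A(0): 3·(0−7)=-21≡5 → F
L(11): 3·(11−7)=12 → M

TCQWRDRXFM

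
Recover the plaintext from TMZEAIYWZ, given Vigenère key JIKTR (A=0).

KEPLJZQMG

Repeat the key across the ciphertext: JIKTRJIKT
T(19)−J(9): 10 → K
M(12)−I(8): 4 → E
Z(25)−K(10): 15 → P
E(4)−T(19): -15≡11 → L
A(0)−R(17): -17≡9 → J
I(8)−J(9): -1≡25 → Z
Y(24)−I(8): 16 → Q
W(22)−K(10): 12 → M
Z(25)−T(19): 6 → G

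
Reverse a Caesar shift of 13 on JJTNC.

J(9): 9−13=-4≡22 → W
J(9): 9−13=-4≡22 → W
T(19): 19−13=6 → G
N(13): 13−13=0 → A
C(2): 2−13=-11≡15 → P

WWGAP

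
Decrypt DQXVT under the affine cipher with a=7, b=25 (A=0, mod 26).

IVWSO

The inverse of 7 mod 26 is 15, since 7·15=105≡1. Apply D(y)=15·(y−25) mod 26:
D(3): 15·(3−25)=-330≡8 → I
Q(16): 15·(16−25)=-135≡21 → V
X(23): 15·(23−25)=-30≡22 → W
V(21): 15·(21−25)=-60≡18 → S
T(19): 15·(19−25)=-90≡14 → O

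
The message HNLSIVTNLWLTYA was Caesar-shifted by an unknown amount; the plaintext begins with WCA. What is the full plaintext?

WCAHXKICALAINP

From the crib: H(7)−W(22)=-15≡11, so the shift is 11.
Subtract 11 from each ciphertext letter:
H(7): 7−11=-4≡22 → W
N(13): 13−11=2 → C
L(11): 11−11=0 → A
S(18): 18−11=7 → H
I(8): 8−11=-3≡23 → X
V(21): 21−11=10 → K
T(19): 19−11=8 → I
N(13): 13−11=2 → C
L(11): 11−11=0 → A
W(22): 22−11=11 → L
L(11): 11−11=0 → A
T(19): 19−11=8 → I
Y(24): 24−11=13 → N
A(0): 0−11=-11≡15 → P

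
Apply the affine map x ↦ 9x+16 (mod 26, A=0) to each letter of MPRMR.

UVNUN

M(12): 9·12+16=124≡20 → U
P(15): 9·15+16=151≡21 → V
R(17): 9·17+16=169≡13 → N
M(12): 9·12+16=124≡20 → U
R(17): 9·17+16=169≡13 → N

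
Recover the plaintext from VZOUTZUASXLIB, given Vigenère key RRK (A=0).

Repeat the key across the ciphertext: RRKRRKRRKRRKR
V(21)−R(17): 4 → E
Z(25)−R(17): 8 → I
O(14)−K(10): 4 → E
U(20)−R(17): 3 → D
T(19)−R(17): 2 → C
Z(25)−K(10): 15 → P
U(20)−R(17): 3 → D
A(0)−R(17): -17≡9 → J
S(18)−K(10): 8 → I
X(23)−R(17): 6 → G
L(11)−R(17): -6≡20 → U
I(8)−K(10): -2≡24 → Y
B(1)−R(17): -16≡10 → K

EIEDCPDJIGUYK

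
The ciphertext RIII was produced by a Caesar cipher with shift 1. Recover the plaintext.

QHHH

R(17): 17−1=16 → Q
I(8): 8−1=7 → H
I(8): 8−1=7 → H
I(8): 8−1=7 → H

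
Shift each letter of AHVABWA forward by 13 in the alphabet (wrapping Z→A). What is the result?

NUINOJN

A(0): 0+13=13 → N
H(7): 7+13=20 → U
V(21): 21+13=34≡8 → I
A(0): 0+13=13 → N
B(1): 1+13=14 → O
W(22): 22+13=35≡9 → J
A(0): 0+13=13 → N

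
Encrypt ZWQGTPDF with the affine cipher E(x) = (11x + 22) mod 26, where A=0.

Z(25): 11·25+22=297≡11 → L
W(22): 11·22+22=264≡4 → E
Q(16): 11·16+22=198≡16 → Q
G(6): 11·6+22=88≡10 → K
T(19): 11·19+22=231≡23 → X
P(15): 11·15+22=187≡5 → F
D(3): 11·3+22=55≡3 → D
F(5): 11·5+22=77≡25 → Z

LEQKXFDZ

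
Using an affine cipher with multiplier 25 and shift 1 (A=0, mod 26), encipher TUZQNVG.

IHCLOGV

T(19): 25·19+1=476≡8 → I
U(20): 25·20+1=501≡7 → H
Z(25): 25·25+1=626≡2 → C
Q(16): 25·16+1=401≡11 → L
N(13): 25·13+1=326≡14 → O
V(21): 25·21+1=526≡6 → G
G(6): 25·6+1=151≡21 → V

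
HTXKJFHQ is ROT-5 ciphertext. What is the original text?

COSFEACL

H(7): 7−5=2 → C
T(19): 19−5=14 → O
X(23): 23−5=18 → S
K(10): 10−5=5 → F
J(9): 9−5=4 → E
F(5): 5−5=0 → A
H(7): 7−5=2 → C
Q(16): 16−5=11 → L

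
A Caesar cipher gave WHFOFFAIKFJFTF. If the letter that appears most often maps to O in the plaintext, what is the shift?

17

The most frequent ciphertext letter is F (appears 6 times).
F is position 5; O is position 14.
Shift = -9≡17.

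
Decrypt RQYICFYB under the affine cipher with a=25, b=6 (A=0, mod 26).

PQIYEBIF

The inverse of 25 mod 26 is 25, since 25·25=625≡1. Apply D(y)=25·(y−6) mod 26:
R(17): 25·(17−6)=275≡15 → P
Q(16): 25·(16−6)=250≡16 → Q
Y(24): 25·(24−6)=450≡8 → I
I(8): 25·(8−6)=50≡24 → Y
C(2): 25·(2−6)=-100≡4 → E
F(5): 25·(5−6)=-25≡1 → B
Y(24): 25·(24−6)=450≡8 → I
B(1): 25·(1−6)=-125≡5 → F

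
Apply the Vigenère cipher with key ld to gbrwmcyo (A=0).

Repeat the key across the message: ldldldld
g(6)+l(11): 17 → r
b(1)+d(3): 4 → e
r(17)+l(11): 28≡2 → c
w(22)+d(3): 25 → z
m(12)+l(11): 23 → x
c(2)+d(3): 5 → f
y(24)+l(11): 35≡9 → j
o(14)+d(3): 17 → r

reczxfjr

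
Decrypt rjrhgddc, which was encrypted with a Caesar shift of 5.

r(17): 17−5=12 → m
j(9): 9−5=4 → e
r(17): 17−5=12 → m
h(7): 7−5=2 → c
g(6): 6−5=1 → b
d(3): 3−5=-2≡24 → y
d(3): 3−5=-2≡24 → y
c(2): 2−5=-3≡23 → x

memcbyyx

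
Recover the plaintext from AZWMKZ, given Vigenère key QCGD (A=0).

Repeat the key across the ciphertext: QCGDQC
A(0)−Q(16): -16≡10 → K
Z(25)−C(2): 23 → X
W(22)−G(6): 16 → Q
M(12)−D(3): 9 → J
K(10)−Q(16): -6≡20 → U
Z(25)−C(2): 23 → X

KXQJUX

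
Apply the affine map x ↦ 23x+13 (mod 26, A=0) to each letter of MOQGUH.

M(12): 23·12+13=289≡3 → D
O(14): 23·14+13=335≡23 → X
Q(16): 23·16+13=381≡17 → R
G(6): 23·6+13=151≡21 → V
U(20): 23·20+13=473≡5 → F
H(7): 23·7+13=174≡18 → S

DXRVFS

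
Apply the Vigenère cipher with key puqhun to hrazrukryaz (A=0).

wlqglhzloht

Repeat the key across the message: puqhunpuqhu
h(7)+p(15): 22 → w
r(17)+u(20): 37≡11 → l
a(0)+q(16): 16 → q
z(25)+h(7): 32≡6 → g
r(17)+u(20): 37≡11 → l
u(20)+n(13): 33≡7 → h
k(10)+p(15): 25 → z
r(17)+u(20): 37≡11 → l
y(24)+q(16): 40≡14 → o
a(0)+h(7): 7 → h
z(25)+u(20): 45≡19 → t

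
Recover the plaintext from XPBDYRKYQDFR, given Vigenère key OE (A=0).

Repeat the key across the ciphertext: OEOEOEOEOEOE
X(23)−O(14): 9 → J
P(15)−E(4): 11 → L
B(1)−O(14): -13≡13 → N
D(3)−E(4): -1≡25 → Z
Y(24)−O(14): 10 → K
R(17)−E(4): 13 → N
K(10)−O(14): -4≡22 → W
Y(24)−E(4): 20 → U
Q(16)−O(14): 2 → C
D(3)−E(4): -1≡25 → Z
F(5)−O(14): -9≡17 → R
R(17)−E(4): 13 → N

JLNZKNWUCZRN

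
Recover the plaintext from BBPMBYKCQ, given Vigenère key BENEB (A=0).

Repeat the key across the ciphertext: BENEBBENE
B(1)−B(1): 0 → A
B(1)−E(4): -3≡23 → X
P(15)−N(13): 2 → C
M(12)−E(4): 8 → I
B(1)−B(1): 0 → A
Y(24)−B(1): 23 → X
K(10)−E(4): 6 → G
C(2)−N(13): -11≡15 → P
Q(16)−E(4): 12 → M

AXCIAXGPM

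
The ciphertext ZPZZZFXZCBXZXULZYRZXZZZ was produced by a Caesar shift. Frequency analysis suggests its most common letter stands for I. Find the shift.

17

The most frequent ciphertext letter is Z (appears 11 times).
Z is position 25; I is position 8.
Shift = 17.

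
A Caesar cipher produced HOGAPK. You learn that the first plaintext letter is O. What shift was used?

19

From the crib: H(7)−O(14)=-7≡19, so the shift is 19.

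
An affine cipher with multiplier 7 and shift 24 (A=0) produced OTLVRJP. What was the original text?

GDNHZJV

The inverse of 7 mod 26 is 15, since 7·15=105≡1. Apply D(y)=15·(y−24) mod 26:
O(14): 15·(14−24)=-150≡6 → G
T(19): 15·(19−24)=-75≡3 → D
L(11): 15·(11−24)=-195≡13 → N
V(21): 15·(21−24)=-45≡7 → H
R(17): 15·(17−24)=-105≡25 → Z
J(9): 15·(9−24)=-225≡9 → J
P(15): 15·(15−24)=-135≡21 → V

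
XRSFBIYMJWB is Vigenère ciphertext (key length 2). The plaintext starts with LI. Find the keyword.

Subtract each crib letter from the matching ciphertext letter (mod 26):
X(23)−L(11)=12 → M
R(17)−I(8)=9 → J

MJ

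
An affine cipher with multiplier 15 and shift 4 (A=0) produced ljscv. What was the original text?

The inverse of 15 mod 26 is 7, since 15·7=105≡1. Apply D(y)=7·(y−4) mod 26:
l(11): 7·(11−4)=49≡23 → x
j(9): 7·(9−4)=35≡9 → j
s(18): 7·(18−4)=98≡20 → u
c(2): 7·(2−4)=-14≡12 → m
v(21): 7·(21−4)=119≡15 → p

xjump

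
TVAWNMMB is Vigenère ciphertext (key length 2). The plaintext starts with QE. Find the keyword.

DR

Subtract each crib letter from the matching ciphertext letter (mod 26):
T(19)−Q(16)=3 → D
V(21)−E(4)=17 → R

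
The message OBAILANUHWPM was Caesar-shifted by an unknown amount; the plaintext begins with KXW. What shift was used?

4

From the crib: O(14)−K(10)=4, so the shift is 4.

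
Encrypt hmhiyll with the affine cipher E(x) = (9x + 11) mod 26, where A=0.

h(7): 9·7+11=74≡22 → w
m(12): 9·12+11=119≡15 → p
h(7): 9·7+11=74≡22 → w
i(8): 9·8+11=83≡5 → f
y(24): 9·24+11=227≡19 → t
l(11): 9·11+11=110≡6 → g
l(11): 9·11+11=110≡6 → g

wpwftgg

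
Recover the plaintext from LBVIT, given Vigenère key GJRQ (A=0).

Repeat the key across the ciphertext: GJRQG
L(11)−G(6): 5 → F
B(1)−J(9): -8≡18 → S
V(21)−R(17): 4 → E
I(8)−Q(16): -8≡18 → S
T(19)−G(6): 13 → N

FSESN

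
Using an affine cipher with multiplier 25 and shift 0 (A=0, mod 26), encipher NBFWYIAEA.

NZVECSAWA

N(13): 25·13+0=325≡13 → N
B(1): 25·1+0=25 → Z
F(5): 25·5+0=125≡21 → V
W(22): 25·22+0=550≡4 → E
Y(24): 25·24+0=600≡2 → C
I(8): 25·8+0=200≡18 → S
A(0): 25·0+0=0 → A
E(4): 25·4+0=100≡22 → W
A(0): 25·0+0=0 → A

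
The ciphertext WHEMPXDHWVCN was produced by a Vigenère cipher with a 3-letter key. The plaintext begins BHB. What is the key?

VAD

Subtract each crib letter from the matching ciphertext letter (mod 26):
W(22)−B(1)=21 → V
H(7)−H(7)=0 → A
E(4)−B(1)=3 → D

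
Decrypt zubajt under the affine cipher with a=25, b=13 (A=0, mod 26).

otmneu

The inverse of 25 mod 26 is 25, since 25·25=625≡1. Apply D(y)=25·(y−13) mod 26:
z(25): 25·(25−13)=300≡14 → o
u(20): 25·(20−13)=175≡19 → t
b(1): 25·(1−13)=-300≡12 → m
a(0): 25·(0−13)=-325≡13 → n
j(9): 25·(9−13)=-100≡4 → e
t(19): 25·(19−13)=150≡20 → u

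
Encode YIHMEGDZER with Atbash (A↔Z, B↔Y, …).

Y(24) → B(1)
I(8) → R(17)
H(7) → S(18)
M(12) → N(13)
E(4) → V(21)
G(6) → T(19)
D(3) → W(22)
Z(25) → A(0)
E(4) → V(21)
R(17) → I(8)

BRSNVTWAVI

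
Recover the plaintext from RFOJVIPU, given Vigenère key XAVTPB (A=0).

UFTQGHSU

Repeat the key across the ciphertext: XAVTPBXA
R(17)−X(23): -6≡20 → U
F(5)−A(0): 5 → F
O(14)−V(21): -7≡19 → T
J(9)−T(19): -10≡16 → Q
V(21)−P(15): 6 → G
I(8)−B(1): 7 → H
P(15)−X(23): -8≡18 → S
U(20)−A(0): 20 → U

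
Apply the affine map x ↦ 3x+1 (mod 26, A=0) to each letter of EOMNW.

E(4): 3·4+1=13 → N
O(14): 3·14+1=43≡17 → R
M(12): 3·12+1=37≡11 → L
N(13): 3·13+1=40≡14 → O
W(22): 3·22+1=67≡15 → P

NRLOP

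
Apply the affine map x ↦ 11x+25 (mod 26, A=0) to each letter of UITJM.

LJAUB

U(20): 11·20+25=245≡11 → L
I(8): 11·8+25=113≡9 → J
T(19): 11·19+25=234≡0 → A
J(9): 11·9+25=124≡20 → U
M(12): 11·12+25=157≡1 → B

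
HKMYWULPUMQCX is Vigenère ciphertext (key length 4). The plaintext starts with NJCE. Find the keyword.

Subtract each crib letter from the matching ciphertext letter (mod 26):
H(7)−N(13)=-6≡20 → U
K(10)−J(9)=1 → B
M(12)−C(2)=10 → K
Y(24)−E(4)=20 → U

UBKU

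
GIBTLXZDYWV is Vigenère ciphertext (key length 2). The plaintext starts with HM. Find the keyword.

ZW

Subtract each crib letter from the matching ciphertext letter (mod 26):
G(6)−H(7)=-1≡25 → Z
I(8)−M(12)=-4≡22 → W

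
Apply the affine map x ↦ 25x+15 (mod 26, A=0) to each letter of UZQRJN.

VQZYGC

U(20): 25·20+15=515≡21 → V
Z(25): 25·25+15=640≡16 → Q
Q(16): 25·16+15=415≡25 → Z
R(17): 25·17+15=440≡24 → Y
J(9): 25·9+15=240≡6 → G
N(13): 25·13+15=340≡2 → C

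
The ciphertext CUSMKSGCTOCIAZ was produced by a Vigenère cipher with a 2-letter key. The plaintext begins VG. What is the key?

HO

Subtract each crib letter from the matching ciphertext letter (mod 26):
C(2)−V(21)=-19≡7 → H
U(20)−G(6)=14 → O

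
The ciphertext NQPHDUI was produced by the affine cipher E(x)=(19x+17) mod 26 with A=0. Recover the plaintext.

IPEUCHF

The inverse of 19 mod 26 is 11, since 19·11=209≡1. Apply D(y)=11·(y−17) mod 26:
N(13): 11·(13−17)=-44≡8 → I
Q(16): 11·(16−17)=-11≡15 → P
P(15): 11·(15−17)=-22≡4 → E
H(7): 11·(7−17)=-110≡20 → U
D(3): 11·(3−17)=-154≡2 → C
U(20): 11·(20−17)=33≡7 → H
I(8): 11·(8−17)=-99≡5 → F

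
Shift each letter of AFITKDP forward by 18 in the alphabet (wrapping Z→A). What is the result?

A(0): 0+18=18 → S
F(5): 5+18=23 → X
I(8): 8+18=26≡0 → A
T(19): 19+18=37≡11 → L
K(10): 10+18=28≡2 → C
D(3): 3+18=21 → V
P(15): 15+18=33≡7 → H

SXALCVH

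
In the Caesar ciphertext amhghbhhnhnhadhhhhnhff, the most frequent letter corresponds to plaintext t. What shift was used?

The most frequent ciphertext letter is h (appears 11 times).
h is position 7; t is position 19.
Shift = -12≡14.

14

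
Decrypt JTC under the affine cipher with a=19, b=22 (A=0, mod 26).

NTO

The inverse of 19 mod 26 is 11, since 19·11=209≡1. Apply D(y)=11·(y−22) mod 26:
J(9): 11·(9−22)=-143≡13 → N
T(19): 11·(19−22)=-33≡19 → T
C(2): 11·(2−22)=-220≡14 → O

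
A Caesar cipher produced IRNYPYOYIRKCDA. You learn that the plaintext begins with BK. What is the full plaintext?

From the crib: I(8)−B(1)=7, so the shift is 7.
Subtract 7 from each ciphertext letter:
I(8): 8−7=1 → B
R(17): 17−7=10 → K
N(13): 13−7=6 → G
Y(24): 24−7=17 → R
P(15): 15−7=8 → I
Y(24): 24−7=17 → R
O(14): 14−7=7 → H
Y(24): 24−7=17 → R
I(8): 8−7=1 → B
R(17): 17−7=10 → K
K(10): 10−7=3 → D
C(2): 2−7=-5≡21 → V
D(3): 3−7=-4≡22 → W
A(0): 0−7=-7≡19 → T

BKGRIRHRBKDVWT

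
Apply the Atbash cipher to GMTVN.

TNGEM

G(6) → T(19)
M(12) → N(13)
T(19) → G(6)
V(21) → E(4)
N(13) → M(12)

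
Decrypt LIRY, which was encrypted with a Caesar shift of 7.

EBKR

L(11): 11−7=4 → E
I(8): 8−7=1 → B
R(17): 17−7=10 → K
Y(24): 24−7=17 → R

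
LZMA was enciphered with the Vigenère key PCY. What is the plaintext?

WXOL

Repeat the key across the ciphertext: PCYP
L(11)−P(15): -4≡22 → W
Z(25)−C(2): 23 → X
M(12)−Y(24): -12≡14 → O
A(0)−P(15): -15≡11 → L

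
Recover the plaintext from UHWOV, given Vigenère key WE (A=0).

Repeat the key across the ciphertext: WEWEW
U(20)−W(22): -2≡24 → Y
H(7)−E(4): 3 → D
W(22)−W(22): 0 → A
O(14)−E(4): 10 → K
V(21)−W(22): -1≡25 → Z

YDAKZ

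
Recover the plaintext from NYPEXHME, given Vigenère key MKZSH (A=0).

BOQMQVCF

Repeat the key across the ciphertext: MKZSHMKZ
N(13)−M(12): 1 → B
Y(24)−K(10): 14 → O
P(15)−Z(25): -10≡16 → Q
E(4)−S(18): -14≡12 → M
X(23)−H(7): 16 → Q
H(7)−M(12): -5≡21 → V
M(12)−K(10): 2 → C
E(4)−Z(25): -21≡5 → F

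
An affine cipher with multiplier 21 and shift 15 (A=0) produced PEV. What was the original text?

The inverse of 21 mod 26 is 5, since 21·5=105≡1. Apply D(y)=5·(y−15) mod 26:
P(15): 5·(15−15)=0 → A
E(4): 5·(4−15)=-55≡23 → X
V(21): 5·(21−15)=30≡4 → E

AXE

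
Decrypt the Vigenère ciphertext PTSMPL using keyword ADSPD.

Repeat the key across the ciphertext: ADSPDA
P(15)−A(0): 15 → P
T(19)−D(3): 16 → Q
S(18)−S(18): 0 → A
M(12)−P(15): -3≡23 → X
P(15)−D(3): 12 → M
L(11)−A(0): 11 → L

PQAXML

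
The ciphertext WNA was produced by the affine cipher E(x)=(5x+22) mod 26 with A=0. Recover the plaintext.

The inverse of 5 mod 26 is 21, since 5·21=105≡1. Apply D(y)=21·(y−22) mod 26:
W(22): 21·(22−22)=0 → A
N(13): 21·(13−22)=-189≡19 → T
A(0): 21·(0−22)=-462≡6 → G

ATG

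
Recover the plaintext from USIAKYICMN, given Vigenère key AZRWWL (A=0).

UTREONIDVR

Repeat the key across the ciphertext: AZRWWLAZRW
U(20)−A(0): 20 → U
S(18)−Z(25): -7≡19 → T
I(8)−R(17): -9≡17 → R
A(0)−W(22): -22≡4 → E
K(10)−W(22): -12≡14 → O
Y(24)−L(11): 13 → N
I(8)−A(0): 8 → I
C(2)−Z(25): -23≡3 → D
M(12)−R(17): -5≡21 → V
N(13)−W(22): -9≡17 → R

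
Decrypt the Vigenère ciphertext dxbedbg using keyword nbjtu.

qwsljof

Repeat the key across the ciphertext: nbjtunb
d(3)−n(13): -10≡16 → q
x(23)−b(1): 22 → w
b(1)−j(9): -8≡18 → s
e(4)−t(19): -15≡11 → l
d(3)−u(20): -17≡9 → j
b(1)−n(13): -12≡14 → o
g(6)−b(1): 5 → f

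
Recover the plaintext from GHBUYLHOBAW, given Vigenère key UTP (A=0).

MOMAFWNVMGD

Repeat the key across the ciphertext: UTPUTPUTPUT
G(6)−U(20): -14≡12 → M
H(7)−T(19): -12≡14 → O
B(1)−P(15): -14≡12 → M
U(20)−U(20): 0 → A
Y(24)−T(19): 5 → F
L(11)−P(15): -4≡22 → W
H(7)−U(20): -13≡13 → N
O(14)−T(19): -5≡21 → V
B(1)−P(15): -14≡12 → M
A(0)−U(20): -20≡6 → G
W(22)−T(19): 3 → D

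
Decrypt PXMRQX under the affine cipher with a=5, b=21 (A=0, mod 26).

EQTUZQ

The inverse of 5 mod 26 is 21, since 5·21=105≡1. Apply D(y)=21·(y−21) mod 26:
P(15): 21·(15−21)=-126≡4 → E
X(23): 21·(23−21)=42≡16 → Q
M(12): 21·(12−21)=-189≡19 → T
R(17): 21·(17−21)=-84≡20 → U
Q(16): 21·(16−21)=-105≡25 → Z
X(23): 21·(23−21)=42≡16 → Q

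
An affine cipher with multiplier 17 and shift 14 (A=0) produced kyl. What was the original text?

The inverse of 17 mod 26 is 23, since 17·23=391≡1. Apply D(y)=23·(y−14) mod 26:
k(10): 23·(10−14)=-92≡12 → m
y(24): 23·(24−14)=230≡22 → w
l(11): 23·(11−14)=-69≡9 → j

mwj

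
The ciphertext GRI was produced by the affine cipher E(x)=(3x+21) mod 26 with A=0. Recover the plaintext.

The inverse of 3 mod 26 is 9, since 3·9=27≡1. Apply D(y)=9·(y−21) mod 26:
G(6): 9·(6−21)=-135≡21 → V
R(17): 9·(17−21)=-36≡16 → Q
I(8): 9·(8−21)=-117≡13 → N

VQN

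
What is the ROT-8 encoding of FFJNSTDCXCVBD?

F(5): 5+8=13 → N
F(5): 5+8=13 → N
J(9): 9+8=17 → R
N(13): 13+8=21 → V
S(18): 18+8=26≡0 → A
T(19): 19+8=27≡1 → B
D(3): 3+8=11 → L
C(2): 2+8=10 → K
X(23): 23+8=31≡5 → F
C(2): 2+8=10 → K
V(21): 21+8=29≡3 → D
B(1): 1+8=9 → J
D(3): 3+8=11 → L

NNRVABLKFKDJL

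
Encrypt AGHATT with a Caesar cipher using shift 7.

A(0): 0+7=7 → H
G(6): 6+7=13 → N
H(7): 7+7=14 → O
A(0): 0+7=7 → H
T(19): 19+7=26≡0 → A
T(19): 19+7=26≡0 → A

HNOHAA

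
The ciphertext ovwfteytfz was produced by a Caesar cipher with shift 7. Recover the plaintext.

o(14): 14−7=7 → h
v(21): 21−7=14 → o
w(22): 22−7=15 → p
f(5): 5−7=-2≡24 → y
t(19): 19−7=12 → m
e(4): 4−7=-3≡23 → x
y(24): 24−7=17 → r
t(19): 19−7=12 → m
f(5): 5−7=-2≡24 → y
z(25): 25−7=18 → s

hopymxrmys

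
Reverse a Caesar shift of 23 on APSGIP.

A(0): 0−23=-23≡3 → D
P(15): 15−23=-8≡18 → S
S(18): 18−23=-5≡21 → V
G(6): 6−23=-17≡9 → J
I(8): 8−23=-15≡11 → L
P(15): 15−23=-8≡18 → S

DSVJLS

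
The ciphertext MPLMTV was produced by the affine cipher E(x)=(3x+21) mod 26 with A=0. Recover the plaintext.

XYOXIA

The inverse of 3 mod 26 is 9, since 3·9=27≡1. Apply D(y)=9·(y−21) mod 26:
M(12): 9·(12−21)=-81≡23 → X
P(15): 9·(15−21)=-54≡24 → Y
L(11): 9·(11−21)=-90≡14 → O
M(12): 9·(12−21)=-81≡23 → X
T(19): 9·(19−21)=-18≡8 → I
V(21): 9·(21−21)=0 → A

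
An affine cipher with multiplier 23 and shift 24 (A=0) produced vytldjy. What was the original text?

batnhfa

The inverse of 23 mod 26 is 17, since 23·17=391≡1. Apply D(y)=17·(y−24) mod 26:
v(21): 17·(21−24)=-51≡1 → b
y(24): 17·(24−24)=0 → a
t(19): 17·(19−24)=-85≡19 → t
l(11): 17·(11−24)=-221≡13 → n
d(3): 17·(3−24)=-357≡7 → h
j(9): 17·(9−24)=-255≡5 → f
y(24): 17·(24−24)=0 → a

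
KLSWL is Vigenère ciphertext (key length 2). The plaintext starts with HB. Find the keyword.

Subtract each crib letter from the matching ciphertext letter (mod 26):
K(10)−H(7)=3 → D
L(11)−B(1)=10 → K

DK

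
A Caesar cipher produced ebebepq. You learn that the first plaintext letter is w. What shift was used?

From the crib: e(4)−w(22)=-18≡8, so the shift is 8.

8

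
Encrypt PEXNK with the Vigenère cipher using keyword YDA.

Repeat the key across the message: YDAYD
P(15)+Y(24): 39≡13 → N
E(4)+D(3): 7 → H
X(23)+A(0): 23 → X
N(13)+Y(24): 37≡11 → L
K(10)+D(3): 13 → N

NHXLN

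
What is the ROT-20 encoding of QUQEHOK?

KOKYBIE

Q(16): 16+20=36≡10 → K
U(20): 20+20=40≡14 → O
Q(16): 16+20=36≡10 → K
E(4): 4+20=24 → Y
H(7): 7+20=27≡1 → B
O(14): 14+20=34≡8 → I
K(10): 10+20=30≡4 → E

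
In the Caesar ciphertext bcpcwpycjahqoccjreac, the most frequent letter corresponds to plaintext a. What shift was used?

2

The most frequent ciphertext letter is c (appears 6 times).
c is position 2; a is position 0.
Shift = 2.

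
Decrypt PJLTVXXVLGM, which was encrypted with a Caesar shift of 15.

P(15): 15−15=0 → A
J(9): 9−15=-6≡20 → U
L(11): 11−15=-4≡22 → W
T(19): 19−15=4 → E
V(21): 21−15=6 → G
X(23): 23−15=8 → I
X(23): 23−15=8 → I
V(21): 21−15=6 → G
L(11): 11−15=-4≡22 → W
G(6): 6−15=-9≡17 → R
M(12): 12−15=-3≡23 → X

AUWEGIIGWRX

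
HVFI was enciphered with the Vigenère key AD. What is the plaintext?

Repeat the key across the ciphertext: ADAD
H(7)−A(0): 7 → H
V(21)−D(3): 18 → S
F(5)−A(0): 5 → F
I(8)−D(3): 5 → F

HSFF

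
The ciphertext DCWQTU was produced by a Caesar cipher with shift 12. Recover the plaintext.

D(3): 3−12=-9≡17 → R
C(2): 2−12=-10≡16 → Q
W(22): 22−12=10 → K
Q(16): 16−12=4 → E
T(19): 19−12=7 → H
U(20): 20−12=8 → I

RQKEHI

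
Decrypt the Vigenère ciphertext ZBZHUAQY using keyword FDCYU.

UYXJAVNW

Repeat the key across the ciphertext: FDCYUFDC
Z(25)−F(5): 20 → U
B(1)−D(3): -2≡24 → Y
Z(25)−C(2): 23 → X
H(7)−Y(24): -17≡9 → J
U(20)−U(20): 0 → A
A(0)−F(5): -5≡21 → V
Q(16)−D(3): 13 → N
Y(24)−C(2): 22 → W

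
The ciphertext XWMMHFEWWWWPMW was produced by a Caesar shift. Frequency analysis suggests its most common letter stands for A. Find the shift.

22

The most frequent ciphertext letter is W (appears 6 times).
W is position 22; A is position 0.
Shift = 22.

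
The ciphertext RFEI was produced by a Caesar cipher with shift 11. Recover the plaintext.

R(17): 17−11=6 → G
F(5): 5−11=-6≡20 → U
E(4): 4−11=-7≡19 → T
I(8): 8−11=-3≡23 → X

GUTX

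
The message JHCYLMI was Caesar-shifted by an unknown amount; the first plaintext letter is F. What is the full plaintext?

FDYUHIE

From the crib: J(9)−F(5)=4, so the shift is 4.
Subtract 4 from each ciphertext letter:
J(9): 9−4=5 → F
H(7): 7−4=3 → D
C(2): 2−4=-2≡24 → Y
Y(24): 24−4=20 → U
L(11): 11−4=7 → H
M(12): 12−4=8 → I
I(8): 8−4=4 → E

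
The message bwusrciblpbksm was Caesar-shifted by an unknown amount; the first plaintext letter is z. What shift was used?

From the crib: b(1)−z(25)=-24≡2, so the shift is 2.

2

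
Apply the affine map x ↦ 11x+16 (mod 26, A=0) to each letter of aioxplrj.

a(0): 11·0+16=16 → q
i(8): 11·8+16=104≡0 → a
o(14): 11·14+16=170≡14 → o
x(23): 11·23+16=269≡9 → j
p(15): 11·15+16=181≡25 → z
l(11): 11·11+16=137≡7 → h
r(17): 11·17+16=203≡21 → v
j(9): 11·9+16=115≡11 → l

qaojzhvl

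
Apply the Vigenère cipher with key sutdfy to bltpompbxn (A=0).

Repeat the key across the message: sutdfysutd
b(1)+s(18): 19 → t
l(11)+u(20): 31≡5 → f
t(19)+t(19): 38≡12 → m
p(15)+d(3): 18 → s
o(14)+f(5): 19 → t
m(12)+y(24): 36≡10 → k
p(15)+s(18): 33≡7 → h
b(1)+u(20): 21 → v
x(23)+t(19): 42≡16 → q
n(13)+d(3): 16 → q

tfmstkhvqq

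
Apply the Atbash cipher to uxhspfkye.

u(20) → f(5)
x(23) → c(2)
h(7) → s(18)
s(18) → h(7)
p(15) → k(10)
f(5) → u(20)
k(10) → p(15)
y(24) → b(1)
e(4) → v(21)

fcshkupbv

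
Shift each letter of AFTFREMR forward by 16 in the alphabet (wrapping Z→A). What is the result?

QVJVHUCH

A(0): 0+16=16 → Q
F(5): 5+16=21 → V
T(19): 19+16=35≡9 → J
F(5): 5+16=21 → V
R(17): 17+16=33≡7 → H
E(4): 4+16=20 → U
M(12): 12+16=28≡2 → C
R(17): 17+16=33≡7 → H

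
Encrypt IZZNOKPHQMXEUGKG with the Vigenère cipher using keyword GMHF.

Repeat the key across the message: GMHFGMHFGMHFGMHF
I(8)+G(6): 14 → O
Z(25)+M(12): 37≡11 → L
Z(25)+H(7): 32≡6 → G
N(13)+F(5): 18 → S
O(14)+G(6): 20 → U
K(10)+M(12): 22 → W
P(15)+H(7): 22 → W
H(7)+F(5): 12 → M
Q(16)+G(6): 22 → W
M(12)+M(12): 24 → Y
X(23)+H(7): 30≡4 → E
E(4)+F(5): 9 → J
U(20)+G(6): 26≡0 → A
G(6)+M(12): 18 → S
K(10)+H(7): 17 → R
G(6)+F(5): 11 → L

OLGSUWWMWYEJASRL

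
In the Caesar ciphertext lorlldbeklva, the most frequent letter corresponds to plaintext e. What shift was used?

7

The most frequent ciphertext letter is l (appears 4 times).
l is position 11; e is position 4.
Shift = 7.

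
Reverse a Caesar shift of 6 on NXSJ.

N(13): 13−6=7 → H
X(23): 23−6=17 → R
S(18): 18−6=12 → M
J(9): 9−6=3 → D

HRMD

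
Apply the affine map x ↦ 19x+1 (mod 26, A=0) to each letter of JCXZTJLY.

J(9): 19·9+1=172≡16 → Q
C(2): 19·2+1=39≡13 → N
X(23): 19·23+1=438≡22 → W
Z(25): 19·25+1=476≡8 → I
T(19): 19·19+1=362≡24 → Y
J(9): 19·9+1=172≡16 → Q
L(11): 19·11+1=210≡2 → C
Y(24): 19·24+1=457≡15 → P

QNWIYQCP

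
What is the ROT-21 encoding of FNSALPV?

AINVGKQ

F(5): 5+21=26≡0 → A
N(13): 13+21=34≡8 → I
S(18): 18+21=39≡13 → N
A(0): 0+21=21 → V
L(11): 11+21=32≡6 → G
P(15): 15+21=36≡10 → K
V(21): 21+21=42≡16 → Q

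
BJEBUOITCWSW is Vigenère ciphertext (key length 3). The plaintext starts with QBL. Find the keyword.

Subtract each crib letter from the matching ciphertext letter (mod 26):
B(1)−Q(16)=-15≡11 → L
J(9)−B(1)=8 → I
E(4)−L(11)=-7≡19 → T

LIT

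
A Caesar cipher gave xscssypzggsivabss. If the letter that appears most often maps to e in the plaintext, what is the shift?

14

The most frequent ciphertext letter is s (appears 6 times).
s is position 18; e is position 4.
Shift = 14.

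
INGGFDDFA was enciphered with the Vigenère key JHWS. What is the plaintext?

Repeat the key across the ciphertext: JHWSJHWSJ
I(8)−J(9): -1≡25 → Z
N(13)−H(7): 6 → G
G(6)−W(22): -16≡10 → K
G(6)−S(18): -12≡14 → O
F(5)−J(9): -4≡22 → W
D(3)−H(7): -4≡22 → W
D(3)−W(22): -19≡7 → H
F(5)−S(18): -13≡13 → N
A(0)−J(9): -9≡17 → R

ZGKOWWHNR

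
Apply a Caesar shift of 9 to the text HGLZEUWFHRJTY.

H(7): 7+9=16 → Q
G(6): 6+9=15 → P
L(11): 11+9=20 → U
Z(25): 25+9=34≡8 → I
E(4): 4+9=13 → N
U(20): 20+9=29≡3 → D
W(22): 22+9=31≡5 → F
F(5): 5+9=14 → O
H(7): 7+9=16 → Q
R(17): 17+9=26≡0 → A
J(9): 9+9=18 → S
T(19): 19+9=28≡2 → C
Y(24): 24+9=33≡7 → H

QPUINDFOQASCH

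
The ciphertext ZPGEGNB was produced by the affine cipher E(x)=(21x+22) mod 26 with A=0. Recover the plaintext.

The inverse of 21 mod 26 is 5, since 21·5=105≡1. Apply D(y)=5·(y−22) mod 26:
Z(25): 5·(25−22)=15 → P
P(15): 5·(15−22)=-35≡17 → R
G(6): 5·(6−22)=-80≡24 → Y
E(4): 5·(4−22)=-90≡14 → O
G(6): 5·(6−22)=-80≡24 → Y
N(13): 5·(13−22)=-45≡7 → H
B(1): 5·(1−22)=-105≡25 → Z

PRYOYHZ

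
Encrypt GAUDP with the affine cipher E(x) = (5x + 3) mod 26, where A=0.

G(6): 5·6+3=33≡7 → H
A(0): 5·0+3=3 → D
U(20): 5·20+3=103≡25 → Z
D(3): 5·3+3=18 → S
P(15): 5·15+3=78≡0 → A

HDZSA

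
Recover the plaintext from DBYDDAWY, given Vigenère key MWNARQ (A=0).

RFLDMKKC

Repeat the key across the ciphertext: MWNARQMW
D(3)−M(12): -9≡17 → R
B(1)−W(22): -21≡5 → F
Y(24)−N(13): 11 → L
D(3)−A(0): 3 → D
D(3)−R(17): -14≡12 → M
A(0)−Q(16): -16≡10 → K
W(22)−M(12): 10 → K
Y(24)−W(22): 2 → C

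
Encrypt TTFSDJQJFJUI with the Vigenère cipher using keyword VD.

OWAVYMLMAMPL

Repeat the key across the message: VDVDVDVDVDVD
T(19)+V(21): 40≡14 → O
T(19)+D(3): 22 → W
F(5)+V(21): 26≡0 → A
S(18)+D(3): 21 → V
D(3)+V(21): 24 → Y
J(9)+D(3): 12 → M
Q(16)+V(21): 37≡11 → L
J(9)+D(3): 12 → M
F(5)+V(21): 26≡0 → A
J(9)+D(3): 12 → M
U(20)+V(21): 41≡15 → P
I(8)+D(3): 11 → L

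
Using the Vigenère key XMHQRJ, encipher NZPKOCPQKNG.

Repeat the key across the message: XMHQRJXMHQR
N(13)+X(23): 36≡10 → K
Z(25)+M(12): 37≡11 → L
P(15)+H(7): 22 → W
K(10)+Q(16): 26≡0 → A
O(14)+R(17): 31≡5 → F
C(2)+J(9): 11 → L
P(15)+X(23): 38≡12 → M
Q(16)+M(12): 28≡2 → C
K(10)+H(7): 17 → R
N(13)+Q(16): 29≡3 → D
G(6)+R(17): 23 → X

KLWAFLMCRDX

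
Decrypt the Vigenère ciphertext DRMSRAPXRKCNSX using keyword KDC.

Repeat the key across the ciphertext: KDCKDCKDCKDCKD
D(3)−K(10): -7≡19 → T
R(17)−D(3): 14 → O
M(12)−C(2): 10 → K
S(18)−K(10): 8 → I
R(17)−D(3): 14 → O
A(0)−C(2): -2≡24 → Y
P(15)−K(10): 5 → F
X(23)−D(3): 20 → U
R(17)−C(2): 15 → P
K(10)−K(10): 0 → A
C(2)−D(3): -1≡25 → Z
N(13)−C(2): 11 → L
S(18)−K(10): 8 → I
X(23)−D(3): 20 → U

TOKIOYFUPAZLIU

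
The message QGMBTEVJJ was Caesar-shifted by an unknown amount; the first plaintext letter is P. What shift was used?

From the crib: Q(16)−P(15)=1, so the shift is 1.

1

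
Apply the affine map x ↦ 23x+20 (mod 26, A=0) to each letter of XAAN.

DUUH

X(23): 23·23+20=549≡3 → D
A(0): 23·0+20=20 → U
A(0): 23·0+20=20 → U
N(13): 23·13+20=319≡7 → H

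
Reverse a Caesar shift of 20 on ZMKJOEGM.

Z(25): 25−20=5 → F
M(12): 12−20=-8≡18 → S
K(10): 10−20=-10≡16 → Q
J(9): 9−20=-11≡15 → P
O(14): 14−20=-6≡20 → U
E(4): 4−20=-16≡10 → K
G(6): 6−20=-14≡12 → M
M(12): 12−20=-8≡18 → S

FSQPUKMS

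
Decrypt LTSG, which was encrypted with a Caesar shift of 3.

L(11): 11−3=8 → I
T(19): 19−3=16 → Q
S(18): 18−3=15 → P
G(6): 6−3=3 → D

IQPD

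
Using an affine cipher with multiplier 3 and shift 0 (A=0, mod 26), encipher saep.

s(18): 3·18+0=54≡2 → c
a(0): 3·0+0=0 → a
e(4): 3·4+0=12 → m
p(15): 3·15+0=45≡19 → t

camt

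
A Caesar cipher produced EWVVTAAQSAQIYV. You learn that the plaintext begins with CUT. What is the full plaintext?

CUTTRYYOQYOGWT

From the crib: E(4)−C(2)=2, so the shift is 2.
Subtract 2 from each ciphertext letter:
E(4): 4−2=2 → C
W(22): 22−2=20 → U
V(21): 21−2=19 → T
V(21): 21−2=19 → T
T(19): 19−2=17 → R
A(0): 0−2=-2≡24 → Y
A(0): 0−2=-2≡24 → Y
Q(16): 16−2=14 → O
S(18): 18−2=16 → Q
A(0): 0−2=-2≡24 → Y
Q(16): 16−2=14 → O
I(8): 8−2=6 → G
Y(24): 24−2=22 → W
V(21): 21−2=19 → T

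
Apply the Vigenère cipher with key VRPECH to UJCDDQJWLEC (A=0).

PARHFXENAIE

Repeat the key across the message: VRPECHVRPEC
U(20)+V(21): 41≡15 → P
J(9)+R(17): 26≡0 → A
C(2)+P(15): 17 → R
D(3)+E(4): 7 → H
D(3)+C(2): 5 → F
Q(16)+H(7): 23 → X
J(9)+V(21): 30≡4 → E
W(22)+R(17): 39≡13 → N
L(11)+P(15): 26≡0 → A
E(4)+E(4): 8 → I
C(2)+C(2): 4 → E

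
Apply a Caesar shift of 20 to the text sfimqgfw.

mzcgkazq

s(18): 18+20=38≡12 → m
f(5): 5+20=25 → z
i(8): 8+20=28≡2 → c
m(12): 12+20=32≡6 → g
q(16): 16+20=36≡10 → k
g(6): 6+20=26≡0 → a
f(5): 5+20=25 → z
w(22): 22+20=42≡16 → q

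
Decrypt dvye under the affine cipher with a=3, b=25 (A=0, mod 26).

kqrt

The inverse of 3 mod 26 is 9, since 3·9=27≡1. Apply D(y)=9·(y−25) mod 26:
d(3): 9·(3−25)=-198≡10 → k
v(21): 9·(21−25)=-36≡16 → q
y(24): 9·(24−25)=-9≡17 → r
e(4): 9·(4−25)=-189≡19 → t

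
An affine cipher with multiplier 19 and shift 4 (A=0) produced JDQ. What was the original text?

DPC

The inverse of 19 mod 26 is 11, since 19·11=209≡1. Apply D(y)=11·(y−4) mod 26:
J(9): 11·(9−4)=55≡3 → D
D(3): 11·(3−4)=-11≡15 → P
Q(16): 11·(16−4)=132≡2 → C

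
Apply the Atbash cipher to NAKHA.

MZPSZ

N(13) → M(12)
A(0) → Z(25)
K(10) → P(15)
H(7) → S(18)
A(0) → Z(25)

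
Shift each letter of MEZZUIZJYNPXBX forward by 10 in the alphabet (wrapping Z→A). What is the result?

M(12): 12+10=22 → W
E(4): 4+10=14 → O
Z(25): 25+10=35≡9 → J
Z(25): 25+10=35≡9 → J
U(20): 20+10=30≡4 → E
I(8): 8+10=18 → S
Z(25): 25+10=35≡9 → J
J(9): 9+10=19 → T
Y(24): 24+10=34≡8 → I
N(13): 13+10=23 → X
P(15): 15+10=25 → Z
X(23): 23+10=33≡7 → H
B(1): 1+10=11 → L
X(23): 23+10=33≡7 → H

WOJJESJTIXZHLH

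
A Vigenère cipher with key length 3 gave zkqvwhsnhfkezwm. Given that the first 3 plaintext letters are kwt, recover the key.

pox

Subtract each crib letter from the matching ciphertext letter (mod 26):
z(25)−k(10)=15 → p
k(10)−w(22)=-12≡14 → o
q(16)−t(19)=-3≡23 → x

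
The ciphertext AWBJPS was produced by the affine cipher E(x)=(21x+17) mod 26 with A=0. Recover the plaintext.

The inverse of 21 mod 26 is 5, since 21·5=105≡1. Apply D(y)=5·(y−17) mod 26:
A(0): 5·(0−17)=-85≡19 → T
W(22): 5·(22−17)=25 → Z
B(1): 5·(1−17)=-80≡24 → Y
J(9): 5·(9−17)=-40≡12 → M
P(15): 5·(15−17)=-10≡16 → Q
S(18): 5·(18−17)=5 → F

TZYMQF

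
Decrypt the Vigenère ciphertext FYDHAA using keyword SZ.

NZLIIB

Repeat the key across the ciphertext: SZSZSZ
F(5)−S(18): -13≡13 → N
Y(24)−Z(25): -1≡25 → Z
D(3)−S(18): -15≡11 → L
H(7)−Z(25): -18≡8 → I
A(0)−S(18): -18≡8 → I
A(0)−Z(25): -25≡1 → B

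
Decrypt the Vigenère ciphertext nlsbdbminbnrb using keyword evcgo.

Repeat the key across the ciphertext: evcgoevcgoevc
n(13)−e(4): 9 → j
l(11)−v(21): -10≡16 → q
s(18)−c(2): 16 → q
b(1)−g(6): -5≡21 → v
d(3)−o(14): -11≡15 → p
b(1)−e(4): -3≡23 → x
m(12)−v(21): -9≡17 → r
i(8)−c(2): 6 → g
n(13)−g(6): 7 → h
b(1)−o(14): -13≡13 → n
n(13)−e(4): 9 → j
r(17)−v(21): -4≡22 → w
b(1)−c(2): -1≡25 → z

jqqvpxrghnjwz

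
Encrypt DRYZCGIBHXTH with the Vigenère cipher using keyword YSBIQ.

BJZHSEACPNRZ

Repeat the key across the message: YSBIQYSBIQYS
D(3)+Y(24): 27≡1 → B
R(17)+S(18): 35≡9 → J
Y(24)+B(1): 25 → Z
Z(25)+I(8): 33≡7 → H
C(2)+Q(16): 18 → S
G(6)+Y(24): 30≡4 → E
I(8)+S(18): 26≡0 → A
B(1)+B(1): 2 → C
H(7)+I(8): 15 → P
X(23)+Q(16): 39≡13 → N
T(19)+Y(24): 43≡17 → R
H(7)+S(18): 25 → Z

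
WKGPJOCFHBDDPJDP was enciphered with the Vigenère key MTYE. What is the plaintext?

KRILXVEBVIFZDQFL

Repeat the key across the ciphertext: MTYEMTYEMTYEMTYE
W(22)−M(12): 10 → K
K(10)−T(19): -9≡17 → R
G(6)−Y(24): -18≡8 → I
P(15)−E(4): 11 → L
J(9)−M(12): -3≡23 → X
O(14)−T(19): -5≡21 → V
C(2)−Y(24): -22≡4 → E
F(5)−E(4): 1 → B
H(7)−M(12): -5≡21 → V
B(1)−T(19): -18≡8 → I
D(3)−Y(24): -21≡5 → F
D(3)−E(4): -1≡25 → Z
P(15)−M(12): 3 → D
J(9)−T(19): -10≡16 → Q
D(3)−Y(24): -21≡5 → F
P(15)−E(4): 11 → L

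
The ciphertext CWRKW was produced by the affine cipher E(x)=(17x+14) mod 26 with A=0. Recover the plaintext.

The inverse of 17 mod 26 is 23, since 17·23=391≡1. Apply D(y)=23·(y−14) mod 26:
C(2): 23·(2−14)=-276≡10 → K
W(22): 23·(22−14)=184≡2 → C
R(17): 23·(17−14)=69≡17 → R
K(10): 23·(10−14)=-92≡12 → M
W(22): 23·(22−14)=184≡2 → C

KCRMC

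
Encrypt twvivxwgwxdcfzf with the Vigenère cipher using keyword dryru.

wntzpanenrgtdqz

Repeat the key across the message: dryrudryrudryru
t(19)+d(3): 22 → w
w(22)+r(17): 39≡13 → n
v(21)+y(24): 45≡19 → t
i(8)+r(17): 25 → z
v(21)+u(20): 41≡15 → p
x(23)+d(3): 26≡0 → a
w(22)+r(17): 39≡13 → n
g(6)+y(24): 30≡4 → e
w(22)+r(17): 39≡13 → n
x(23)+u(20): 43≡17 → r
d(3)+d(3): 6 → g
c(2)+r(17): 19 → t
f(5)+y(24): 29≡3 → d
z(25)+r(17): 42≡16 → q
f(5)+u(20): 25 → z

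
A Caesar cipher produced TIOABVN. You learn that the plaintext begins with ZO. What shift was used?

20

From the crib: T(19)−Z(25)=-6≡20, so the shift is 20.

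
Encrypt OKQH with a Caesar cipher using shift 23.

O(14): 14+23=37≡11 → L
K(10): 10+23=33≡7 → H
Q(16): 16+23=39≡13 → N
H(7): 7+23=30≡4 → E

LHNE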